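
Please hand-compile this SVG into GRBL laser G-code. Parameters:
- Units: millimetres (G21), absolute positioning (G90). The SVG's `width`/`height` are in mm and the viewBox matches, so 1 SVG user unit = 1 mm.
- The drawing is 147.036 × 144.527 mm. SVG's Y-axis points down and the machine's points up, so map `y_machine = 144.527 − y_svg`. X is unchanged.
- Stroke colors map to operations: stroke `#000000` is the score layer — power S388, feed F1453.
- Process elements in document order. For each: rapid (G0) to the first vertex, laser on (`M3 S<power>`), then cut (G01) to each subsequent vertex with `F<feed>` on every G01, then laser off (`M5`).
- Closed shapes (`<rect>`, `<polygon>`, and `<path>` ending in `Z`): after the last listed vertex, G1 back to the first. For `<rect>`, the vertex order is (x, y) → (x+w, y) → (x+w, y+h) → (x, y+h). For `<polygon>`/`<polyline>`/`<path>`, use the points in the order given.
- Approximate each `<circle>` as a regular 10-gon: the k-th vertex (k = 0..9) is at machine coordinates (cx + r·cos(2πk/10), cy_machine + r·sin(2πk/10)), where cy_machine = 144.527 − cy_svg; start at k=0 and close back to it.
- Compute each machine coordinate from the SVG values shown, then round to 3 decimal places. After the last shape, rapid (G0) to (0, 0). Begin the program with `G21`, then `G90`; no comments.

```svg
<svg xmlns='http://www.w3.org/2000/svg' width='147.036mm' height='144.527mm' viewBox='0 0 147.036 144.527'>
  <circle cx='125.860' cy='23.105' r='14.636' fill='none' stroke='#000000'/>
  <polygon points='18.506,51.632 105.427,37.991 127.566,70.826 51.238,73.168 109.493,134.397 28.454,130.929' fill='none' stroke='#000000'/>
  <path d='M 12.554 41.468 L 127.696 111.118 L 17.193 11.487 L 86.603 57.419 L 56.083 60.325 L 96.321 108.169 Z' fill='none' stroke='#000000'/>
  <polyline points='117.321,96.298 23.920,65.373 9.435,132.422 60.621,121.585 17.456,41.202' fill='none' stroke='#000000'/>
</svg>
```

1 u = 1 mm; y_m = 144.527 − y.

[1] `<circle>` circle, #000000→score S388 F1453: (140.496,121.422) → (137.701,130.025) → (130.383,135.342) → (121.337,135.342) → (114.019,130.025) → (111.224,121.422) → (114.019,112.819) → (121.337,107.502) → (130.383,107.502) → (137.701,112.819) → (140.496,121.422) (closed)

[2] `<polygon>` closed polygon, #000000→score S388 F1453: (18.506,92.895) → (105.427,106.536) → (127.566,73.701) → (51.238,71.359) → (109.493,10.130) → (28.454,13.598) → (18.506,92.895) (closed)

[3] `<path>` closed polygon, #000000→score S388 F1453: (12.554,103.059) → (127.696,33.409) → (17.193,133.040) → (86.603,87.108) → (56.083,84.202) → (96.321,36.358) → (12.554,103.059) (closed)

[4] `<polyline>` open polyline, #000000→score S388 F1453: (117.321,48.229) → (23.920,79.154) → (9.435,12.105) → (60.621,22.942) → (17.456,103.325)

G21
G90
G0 X140.496 Y121.422
M3 S388
G01 X137.701 Y130.025 F1453
G01 X130.383 Y135.342 F1453
G01 X121.337 Y135.342 F1453
G01 X114.019 Y130.025 F1453
G01 X111.224 Y121.422 F1453
G01 X114.019 Y112.819 F1453
G01 X121.337 Y107.502 F1453
G01 X130.383 Y107.502 F1453
G01 X137.701 Y112.819 F1453
G01 X140.496 Y121.422 F1453
M5
G0 X18.506 Y92.895
M3 S388
G01 X105.427 Y106.536 F1453
G01 X127.566 Y73.701 F1453
G01 X51.238 Y71.359 F1453
G01 X109.493 Y10.130 F1453
G01 X28.454 Y13.598 F1453
G01 X18.506 Y92.895 F1453
M5
G0 X12.554 Y103.059
M3 S388
G01 X127.696 Y33.409 F1453
G01 X17.193 Y133.040 F1453
G01 X86.603 Y87.108 F1453
G01 X56.083 Y84.202 F1453
G01 X96.321 Y36.358 F1453
G01 X12.554 Y103.059 F1453
M5
G0 X117.321 Y48.229
M3 S388
G01 X23.920 Y79.154 F1453
G01 X9.435 Y12.105 F1453
G01 X60.621 Y22.942 F1453
G01 X17.456 Y103.325 F1453
M5
G0 X0.000 Y0.000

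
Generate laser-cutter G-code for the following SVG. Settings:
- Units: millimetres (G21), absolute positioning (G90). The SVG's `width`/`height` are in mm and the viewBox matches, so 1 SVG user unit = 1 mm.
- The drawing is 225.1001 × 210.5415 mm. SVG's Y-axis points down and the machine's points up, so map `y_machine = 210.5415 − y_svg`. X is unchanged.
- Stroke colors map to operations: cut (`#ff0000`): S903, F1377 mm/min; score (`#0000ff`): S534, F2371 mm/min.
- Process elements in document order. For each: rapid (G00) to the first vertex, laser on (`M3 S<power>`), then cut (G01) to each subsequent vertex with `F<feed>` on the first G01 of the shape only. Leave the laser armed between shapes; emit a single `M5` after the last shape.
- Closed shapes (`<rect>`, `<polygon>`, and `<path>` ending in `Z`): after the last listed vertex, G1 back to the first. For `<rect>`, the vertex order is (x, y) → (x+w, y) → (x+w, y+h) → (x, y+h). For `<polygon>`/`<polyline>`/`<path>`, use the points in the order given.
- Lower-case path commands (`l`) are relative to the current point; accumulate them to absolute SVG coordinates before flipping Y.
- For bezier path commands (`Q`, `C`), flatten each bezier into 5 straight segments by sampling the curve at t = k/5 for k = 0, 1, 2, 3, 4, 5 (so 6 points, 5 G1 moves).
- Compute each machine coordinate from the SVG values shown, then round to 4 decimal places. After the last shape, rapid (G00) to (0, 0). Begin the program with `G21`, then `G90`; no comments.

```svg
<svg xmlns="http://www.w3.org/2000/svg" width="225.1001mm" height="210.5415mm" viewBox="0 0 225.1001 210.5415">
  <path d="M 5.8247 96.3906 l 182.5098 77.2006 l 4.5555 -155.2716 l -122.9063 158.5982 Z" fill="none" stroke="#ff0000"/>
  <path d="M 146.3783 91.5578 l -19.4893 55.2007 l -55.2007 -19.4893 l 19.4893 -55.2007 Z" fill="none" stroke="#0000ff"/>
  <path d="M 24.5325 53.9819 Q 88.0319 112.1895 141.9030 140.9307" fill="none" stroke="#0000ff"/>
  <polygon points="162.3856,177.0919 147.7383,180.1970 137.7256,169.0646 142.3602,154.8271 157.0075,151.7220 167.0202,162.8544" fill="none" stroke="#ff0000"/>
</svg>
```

viewBox `0 0 225.1001 210.5415` with mm width/height → 1 unit = 1 mm. Flip: y_m = 210.5415 − y_svg.

**Shape 1** — `<path>` closed polygon, stroke `#ff0000` → cut (S903, F1377). Machine vertices: (5.8247,114.1509) → (188.3345,36.9503) → (192.8900,192.2219) → (69.9837,33.6237) → (5.8247,114.1509). Closed: final G1 returns to the first vertex.

**Shape 2** — `<path>` regular polygon, stroke `#0000ff` → score (S534, F2371). Machine vertices: (146.3783,118.9837) → (126.8890,63.7830) → (71.6883,83.2723) → (91.1776,138.4730) → (146.3783,118.9837). Closed: final G1 returns to the first vertex.

**Shape 3** — `<path>` quadratic bezier, stroke `#0000ff` → score (S534, F2371). Control points (SVG): P0=(24.5325,53.9819), P1=(88.0319,112.1895), P2=(141.9030,140.9307); sampled at t=k/5. Machine vertices: (24.5325,156.5596) → (49.5471,134.4552) → (73.7915,114.7081) → (97.2656,97.3184) → (119.9694,82.2859) → (141.9030,69.6108). Open path.

**Shape 4** — `<polygon>` regular polygon, stroke `#ff0000` → cut (S903, F1377). Machine vertices: (162.3856,33.4496) → (147.7383,30.3445) → (137.7256,41.4769) → (142.3602,55.7144) → (157.0075,58.8195) → (167.0202,47.6871) → (162.3856,33.4496). Closed: final G1 returns to the first vertex.

G21
G90
G00 X5.8247 Y114.1509
M3 S903
G01 X188.3345 Y36.9503 F1377
G01 X192.8900 Y192.2219
G01 X69.9837 Y33.6237
G01 X5.8247 Y114.1509
G00 X146.3783 Y118.9837
M3 S534
G01 X126.8890 Y63.7830 F2371
G01 X71.6883 Y83.2723
G01 X91.1776 Y138.4730
G01 X146.3783 Y118.9837
G00 X24.5325 Y156.5596
M3 S534
G01 X49.5471 Y134.4552 F2371
G01 X73.7915 Y114.7081
G01 X97.2656 Y97.3184
G01 X119.9694 Y82.2859
G01 X141.9030 Y69.6108
G00 X162.3856 Y33.4496
M3 S903
G01 X147.7383 Y30.3445 F1377
G01 X137.7256 Y41.4769
G01 X142.3602 Y55.7144
G01 X157.0075 Y58.8195
G01 X167.0202 Y47.6871
G01 X162.3856 Y33.4496
M5
G00 X0.0000 Y0.0000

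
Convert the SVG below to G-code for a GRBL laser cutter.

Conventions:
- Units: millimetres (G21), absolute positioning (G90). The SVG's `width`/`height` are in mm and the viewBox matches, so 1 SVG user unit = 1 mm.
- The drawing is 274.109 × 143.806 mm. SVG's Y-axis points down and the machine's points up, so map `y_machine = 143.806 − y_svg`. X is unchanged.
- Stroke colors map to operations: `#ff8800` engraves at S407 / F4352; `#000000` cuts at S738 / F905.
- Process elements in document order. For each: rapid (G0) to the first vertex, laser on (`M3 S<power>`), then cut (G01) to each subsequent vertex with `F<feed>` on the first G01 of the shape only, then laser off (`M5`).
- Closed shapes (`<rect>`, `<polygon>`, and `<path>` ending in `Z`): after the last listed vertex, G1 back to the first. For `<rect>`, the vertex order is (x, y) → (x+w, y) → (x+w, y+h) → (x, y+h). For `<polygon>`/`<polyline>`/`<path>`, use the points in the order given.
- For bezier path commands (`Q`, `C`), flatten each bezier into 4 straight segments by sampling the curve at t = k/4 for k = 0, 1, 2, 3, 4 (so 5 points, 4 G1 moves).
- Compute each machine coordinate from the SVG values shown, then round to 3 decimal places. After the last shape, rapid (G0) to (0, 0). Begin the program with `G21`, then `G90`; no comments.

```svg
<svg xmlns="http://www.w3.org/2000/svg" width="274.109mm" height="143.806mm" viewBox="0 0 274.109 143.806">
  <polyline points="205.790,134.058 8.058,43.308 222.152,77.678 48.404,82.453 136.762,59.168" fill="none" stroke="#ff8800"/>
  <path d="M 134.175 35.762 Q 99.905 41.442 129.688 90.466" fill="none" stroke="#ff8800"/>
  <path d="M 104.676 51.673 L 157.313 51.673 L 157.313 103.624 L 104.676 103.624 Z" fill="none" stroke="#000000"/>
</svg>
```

viewBox `0 0 274.109 143.806` with mm width/height → 1 unit = 1 mm. Flip: y_m = 143.806 − y_svg.

**Shape 1** — `<polyline>` open polyline, stroke `#ff8800` → engrave (S407, F4352). Machine vertices: (205.790,9.748) → (8.058,100.498) → (222.152,66.128) → (48.404,61.353) → (136.762,84.638). Open path.

**Shape 2** — `<path>` quadratic bezier, stroke `#ff8800` → engrave (S407, F4352). Control points (SVG): P0=(134.175,35.762), P1=(99.905,41.442), P2=(129.688,90.466); sampled at t=k/4. Machine vertices: (134.175,108.044) → (121.043,102.495) → (115.918,91.528) → (118.800,75.143) → (129.688,53.340). Open path.

**Shape 3** — `<path>` rectangle, stroke `#000000` → cut (S738, F905). Machine vertices: (104.676,92.133) → (157.313,92.133) → (157.313,40.182) → (104.676,40.182) → (104.676,92.133). Closed: final G1 returns to the first vertex.

G21
G90
G0 X205.790 Y9.748
M3 S407
G01 X8.058 Y100.498 F4352
G01 X222.152 Y66.128
G01 X48.404 Y61.353
G01 X136.762 Y84.638
M5
G0 X134.175 Y108.044
M3 S407
G01 X121.043 Y102.495 F4352
G01 X115.918 Y91.528
G01 X118.800 Y75.143
G01 X129.688 Y53.340
M5
G0 X104.676 Y92.133
M3 S738
G01 X157.313 Y92.133 F905
G01 X157.313 Y40.182
G01 X104.676 Y40.182
G01 X104.676 Y92.133
M5
G0 X0.000 Y0.000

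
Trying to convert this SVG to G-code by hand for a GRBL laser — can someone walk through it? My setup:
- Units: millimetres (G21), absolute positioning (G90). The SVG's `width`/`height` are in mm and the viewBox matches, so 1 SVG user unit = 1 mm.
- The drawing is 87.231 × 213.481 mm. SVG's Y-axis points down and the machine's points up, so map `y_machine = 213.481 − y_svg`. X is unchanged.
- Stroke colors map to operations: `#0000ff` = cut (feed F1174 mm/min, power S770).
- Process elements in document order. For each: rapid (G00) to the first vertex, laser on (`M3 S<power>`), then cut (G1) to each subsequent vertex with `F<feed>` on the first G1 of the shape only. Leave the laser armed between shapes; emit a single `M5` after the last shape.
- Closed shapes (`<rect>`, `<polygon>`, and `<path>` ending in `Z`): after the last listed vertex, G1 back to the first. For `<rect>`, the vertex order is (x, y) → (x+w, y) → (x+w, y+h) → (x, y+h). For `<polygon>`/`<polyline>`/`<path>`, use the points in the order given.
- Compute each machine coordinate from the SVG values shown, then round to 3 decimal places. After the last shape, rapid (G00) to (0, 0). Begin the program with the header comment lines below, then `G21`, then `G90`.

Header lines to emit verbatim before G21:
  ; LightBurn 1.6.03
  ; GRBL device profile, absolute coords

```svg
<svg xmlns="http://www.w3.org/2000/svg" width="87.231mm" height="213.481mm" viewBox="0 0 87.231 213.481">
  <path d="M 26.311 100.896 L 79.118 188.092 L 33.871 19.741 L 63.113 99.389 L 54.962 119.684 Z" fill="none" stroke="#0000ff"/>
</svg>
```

1 u = 1 mm; y_m = 213.481 − y.

[1] `<path>` closed polygon, #0000ff→cut S770 F1174: (26.311,112.585) → (79.118,25.389) → (33.871,193.740) → (63.113,114.092) → (54.962,93.797) → (26.311,112.585) (closed)

; LightBurn 1.6.03
; GRBL device profile, absolute coords
G21
G90
G00 X26.311 Y112.585
M3 S770
G1 X79.118 Y25.389 F1174
G1 X33.871 Y193.740
G1 X63.113 Y114.092
G1 X54.962 Y93.797
G1 X26.311 Y112.585
M5
G00 X0.000 Y0.000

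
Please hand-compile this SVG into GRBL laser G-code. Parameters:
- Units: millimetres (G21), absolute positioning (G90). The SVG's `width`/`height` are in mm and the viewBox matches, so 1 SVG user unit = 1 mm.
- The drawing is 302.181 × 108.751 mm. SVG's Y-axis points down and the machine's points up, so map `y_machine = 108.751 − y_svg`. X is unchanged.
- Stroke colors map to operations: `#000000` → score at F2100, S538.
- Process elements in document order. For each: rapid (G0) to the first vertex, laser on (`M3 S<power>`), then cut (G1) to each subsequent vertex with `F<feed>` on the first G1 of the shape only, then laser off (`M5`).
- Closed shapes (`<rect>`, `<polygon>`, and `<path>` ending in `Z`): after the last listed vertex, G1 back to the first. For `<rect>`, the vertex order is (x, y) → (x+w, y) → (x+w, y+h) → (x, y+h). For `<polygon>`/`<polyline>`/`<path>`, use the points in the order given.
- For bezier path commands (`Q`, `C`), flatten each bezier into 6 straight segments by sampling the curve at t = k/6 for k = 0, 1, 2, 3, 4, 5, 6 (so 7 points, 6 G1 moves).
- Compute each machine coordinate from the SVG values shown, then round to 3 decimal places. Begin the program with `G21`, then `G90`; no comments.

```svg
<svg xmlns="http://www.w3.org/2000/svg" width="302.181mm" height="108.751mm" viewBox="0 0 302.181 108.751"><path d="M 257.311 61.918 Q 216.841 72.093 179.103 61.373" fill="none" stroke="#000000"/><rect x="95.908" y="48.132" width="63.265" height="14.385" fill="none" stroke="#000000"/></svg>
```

G21
G90
G0 X257.311 Y46.833
M3 S538
G1 X243.897 Y44.022 F2100
G1 X230.635 Y42.371
G1 X217.524 Y41.882
G1 X204.565 Y42.553
G1 X191.758 Y44.385
G1 X179.103 Y47.378
M5
G0 X95.908 Y60.619
M3 S538
G1 X159.173 Y60.619 F2100
G1 X159.173 Y46.234
G1 X95.908 Y46.234
G1 X95.908 Y60.619
M5

viewBox `0 0 302.181 108.751` with mm width/height → 1 unit = 1 mm. Flip: y_m = 108.751 − y_svg.

**Shape 1** — `<path>` quadratic bezier, stroke `#000000` → score (S538, F2100). Control points (SVG): P0=(257.311,61.918), P1=(216.841,72.093), P2=(179.103,61.373); sampled at t=k/6. Machine vertices: (257.311,46.833) → (243.897,44.022) → (230.635,42.371) → (217.524,41.882) → (204.565,42.553) → (191.758,44.385) → (179.103,47.378). Open path.

**Shape 2** — `<rect>` rectangle, stroke `#000000` → score (S538, F2100). Machine vertices: (95.908,60.619) → (159.173,60.619) → (159.173,46.234) → (95.908,46.234) → (95.908,60.619). Closed: final G1 returns to the first vertex.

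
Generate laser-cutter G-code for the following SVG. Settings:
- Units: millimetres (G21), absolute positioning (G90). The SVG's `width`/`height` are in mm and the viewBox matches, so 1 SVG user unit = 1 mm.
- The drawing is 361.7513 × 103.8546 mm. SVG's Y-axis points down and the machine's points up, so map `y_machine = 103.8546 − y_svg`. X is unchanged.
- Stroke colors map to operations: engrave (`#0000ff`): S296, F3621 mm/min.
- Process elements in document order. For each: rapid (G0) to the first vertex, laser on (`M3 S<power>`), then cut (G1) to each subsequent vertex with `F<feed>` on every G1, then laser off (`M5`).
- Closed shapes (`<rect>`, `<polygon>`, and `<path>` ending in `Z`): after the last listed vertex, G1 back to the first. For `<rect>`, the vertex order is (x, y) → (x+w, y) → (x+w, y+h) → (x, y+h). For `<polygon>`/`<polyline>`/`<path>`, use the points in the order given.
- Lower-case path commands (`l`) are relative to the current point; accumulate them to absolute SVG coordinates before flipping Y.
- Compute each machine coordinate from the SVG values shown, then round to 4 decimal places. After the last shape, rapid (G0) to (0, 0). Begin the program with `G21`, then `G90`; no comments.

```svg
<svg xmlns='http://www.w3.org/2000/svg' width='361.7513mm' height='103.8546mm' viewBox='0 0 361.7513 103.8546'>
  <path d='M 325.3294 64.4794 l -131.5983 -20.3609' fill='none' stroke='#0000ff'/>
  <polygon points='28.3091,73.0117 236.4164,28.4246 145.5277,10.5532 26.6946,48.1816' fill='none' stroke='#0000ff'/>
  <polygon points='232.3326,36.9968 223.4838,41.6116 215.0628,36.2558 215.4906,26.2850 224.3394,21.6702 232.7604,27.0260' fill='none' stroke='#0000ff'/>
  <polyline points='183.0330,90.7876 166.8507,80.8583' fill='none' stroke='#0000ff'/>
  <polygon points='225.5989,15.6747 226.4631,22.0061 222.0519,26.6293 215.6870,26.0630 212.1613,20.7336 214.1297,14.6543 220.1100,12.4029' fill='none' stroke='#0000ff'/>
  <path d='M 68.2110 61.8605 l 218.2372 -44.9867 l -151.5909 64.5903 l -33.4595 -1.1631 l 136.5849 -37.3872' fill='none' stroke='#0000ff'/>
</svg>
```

G21
G90
G0 X325.3294 Y39.3752
M3 S296
G1 X193.7311 Y59.7361 F3621
M5
G0 X28.3091 Y30.8429
M3 S296
G1 X236.4164 Y75.4300 F3621
G1 X145.5277 Y93.3014 F3621
G1 X26.6946 Y55.6730 F3621
G1 X28.3091 Y30.8429 F3621
M5
G0 X232.3326 Y66.8578
M3 S296
G1 X223.4838 Y62.2430 F3621
G1 X215.0628 Y67.5988 F3621
G1 X215.4906 Y77.5696 F3621
G1 X224.3394 Y82.1844 F3621
G1 X232.7604 Y76.8286 F3621
G1 X232.3326 Y66.8578 F3621
M5
G0 X183.0330 Y13.0670
M3 S296
G1 X166.8507 Y22.9963 F3621
M5
G0 X225.5989 Y88.1799
M3 S296
G1 X226.4631 Y81.8485 F3621
G1 X222.0519 Y77.2253 F3621
G1 X215.6870 Y77.7916 F3621
G1 X212.1613 Y83.1210 F3621
G1 X214.1297 Y89.2003 F3621
G1 X220.1100 Y91.4517 F3621
G1 X225.5989 Y88.1799 F3621
M5
G0 X68.2110 Y41.9941
M3 S296
G1 X286.4482 Y86.9808 F3621
G1 X134.8573 Y22.3905 F3621
G1 X101.3978 Y23.5536 F3621
G1 X237.9827 Y60.9408 F3621
M5
G0 X0.0000 Y0.0000

Since the viewBox matches the mm dimensions, user units are millimetres directly. The only transform is the Y-flip y_m = 103.8546 − y_svg.

Shape 1 is a line segment drawn with `<path>`. Its stroke #0000ff means engrave at S296, F3621. After flipping Y the toolpath is (325.3294,39.3752) → (193.7311,59.7361).

Shape 2 is a closed polygon drawn with `<polygon>`. Its stroke #0000ff means engrave at S296, F3621. After flipping Y the toolpath is (28.3091,30.8429) → (236.4164,75.4300) → (145.5277,93.3014) → (26.6946,55.6730) → (28.3091,30.8429), returning to the start.

Shape 3 is a regular polygon drawn with `<polygon>`. Its stroke #0000ff means engrave at S296, F3621. After flipping Y the toolpath is (232.3326,66.8578) → (223.4838,62.2430) → (215.0628,67.5988) → (215.4906,77.5696) → (224.3394,82.1844) → (232.7604,76.8286) → (232.3326,66.8578), returning to the start.

Shape 4 is a line segment drawn with `<polyline>`. Its stroke #0000ff means engrave at S296, F3621. After flipping Y the toolpath is (183.0330,13.0670) → (166.8507,22.9963).

Shape 5 is a regular polygon drawn with `<polygon>`. Its stroke #0000ff means engrave at S296, F3621. After flipping Y the toolpath is (225.5989,88.1799) → (226.4631,81.8485) → (222.0519,77.2253) → (215.6870,77.7916) → (212.1613,83.1210) → (214.1297,89.2003) → (220.1100,91.4517) → (225.5989,88.1799), returning to the start.

Shape 6 is a open polyline drawn with `<path>`. Its stroke #0000ff means engrave at S296, F3621. After flipping Y the toolpath is (68.2110,41.9941) → (286.4482,86.9808) → (134.8573,22.3905) → (101.3978,23.5536) → (237.9827,60.9408).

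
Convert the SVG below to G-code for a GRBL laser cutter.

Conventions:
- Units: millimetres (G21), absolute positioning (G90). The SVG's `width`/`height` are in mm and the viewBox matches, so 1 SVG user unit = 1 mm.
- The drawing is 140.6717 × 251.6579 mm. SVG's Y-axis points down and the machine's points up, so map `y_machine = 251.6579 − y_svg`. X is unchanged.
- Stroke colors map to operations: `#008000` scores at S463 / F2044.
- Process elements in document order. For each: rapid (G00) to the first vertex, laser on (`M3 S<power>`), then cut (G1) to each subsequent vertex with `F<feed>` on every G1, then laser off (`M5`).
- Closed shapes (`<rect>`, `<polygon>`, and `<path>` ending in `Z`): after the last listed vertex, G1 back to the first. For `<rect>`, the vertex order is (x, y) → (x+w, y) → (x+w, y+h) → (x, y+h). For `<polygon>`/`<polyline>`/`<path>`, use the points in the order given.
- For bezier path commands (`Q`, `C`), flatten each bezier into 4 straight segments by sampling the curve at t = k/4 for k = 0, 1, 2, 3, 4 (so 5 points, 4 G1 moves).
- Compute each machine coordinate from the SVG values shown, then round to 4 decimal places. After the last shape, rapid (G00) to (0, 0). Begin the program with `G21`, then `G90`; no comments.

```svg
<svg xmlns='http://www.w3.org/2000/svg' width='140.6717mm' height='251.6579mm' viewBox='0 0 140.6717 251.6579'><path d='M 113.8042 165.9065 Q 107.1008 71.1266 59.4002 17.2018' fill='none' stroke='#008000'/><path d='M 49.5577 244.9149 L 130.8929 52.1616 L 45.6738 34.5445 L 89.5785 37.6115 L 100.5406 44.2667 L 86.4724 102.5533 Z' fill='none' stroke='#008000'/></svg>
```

G21
G90
G00 X113.8042 Y85.7514
M3 S463
G1 X107.8902 Y130.5879 F2044
G1 X96.8515 Y170.3175 F2044
G1 X80.6882 Y204.9403 F2044
G1 X59.4002 Y234.4561 F2044
M5
G00 X49.5577 Y6.7430
M3 S463
G1 X130.8929 Y199.4963 F2044
G1 X45.6738 Y217.1134 F2044
G1 X89.5785 Y214.0464 F2044
G1 X100.5406 Y207.3912 F2044
G1 X86.4724 Y149.1046 F2044
G1 X49.5577 Y6.7430 F2044
M5
G00 X0.0000 Y0.0000

Since the viewBox matches the mm dimensions, user units are millimetres directly. The only transform is the Y-flip y_m = 251.6579 − y_svg.

Shape 1 is a quadratic bezier drawn with `<path>`. Its stroke #008000 means score at S463, F2044. After flipping Y the toolpath is (113.8042,85.7514) → (107.8902,130.5879) → (96.8515,170.3175) → (80.6882,204.9403) → (59.4002,234.4561).

Shape 2 is a closed polygon drawn with `<path>`. Its stroke #008000 means score at S463, F2044. After flipping Y the toolpath is (49.5577,6.7430) → (130.8929,199.4963) → (45.6738,217.1134) → (89.5785,214.0464) → (100.5406,207.3912) → (86.4724,149.1046) → (49.5577,6.7430), returning to the start.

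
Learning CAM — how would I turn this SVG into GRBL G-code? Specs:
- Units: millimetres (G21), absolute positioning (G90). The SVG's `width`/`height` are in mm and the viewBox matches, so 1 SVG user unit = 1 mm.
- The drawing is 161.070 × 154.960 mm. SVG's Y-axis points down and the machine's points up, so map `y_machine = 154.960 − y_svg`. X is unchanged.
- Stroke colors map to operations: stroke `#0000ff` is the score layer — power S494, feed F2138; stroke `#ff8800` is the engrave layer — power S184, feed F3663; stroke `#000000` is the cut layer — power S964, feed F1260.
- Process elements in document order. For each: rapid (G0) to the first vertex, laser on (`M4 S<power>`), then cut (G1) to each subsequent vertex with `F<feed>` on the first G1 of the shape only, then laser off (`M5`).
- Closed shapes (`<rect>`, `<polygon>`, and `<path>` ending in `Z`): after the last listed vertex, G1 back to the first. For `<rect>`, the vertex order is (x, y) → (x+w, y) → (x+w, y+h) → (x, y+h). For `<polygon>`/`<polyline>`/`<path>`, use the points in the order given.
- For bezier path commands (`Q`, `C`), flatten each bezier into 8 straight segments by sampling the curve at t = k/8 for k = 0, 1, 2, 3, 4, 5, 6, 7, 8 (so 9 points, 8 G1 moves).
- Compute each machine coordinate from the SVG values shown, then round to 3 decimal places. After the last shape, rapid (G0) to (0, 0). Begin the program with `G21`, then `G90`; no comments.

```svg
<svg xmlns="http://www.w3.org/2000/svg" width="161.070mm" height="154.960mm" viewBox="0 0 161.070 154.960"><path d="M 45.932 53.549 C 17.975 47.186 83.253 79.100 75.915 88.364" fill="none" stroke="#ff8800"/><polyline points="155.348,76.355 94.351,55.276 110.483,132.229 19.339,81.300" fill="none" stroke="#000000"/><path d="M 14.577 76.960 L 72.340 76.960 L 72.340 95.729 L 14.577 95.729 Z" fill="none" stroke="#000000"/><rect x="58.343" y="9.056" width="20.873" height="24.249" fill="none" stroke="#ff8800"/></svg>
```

viewBox `0 0 161.070 154.960` with mm width/height → 1 unit = 1 mm. Flip: y_m = 154.960 − y_svg.

**Shape 1** — `<path>` cubic bezier, stroke `#ff8800` → engrave (S184, F3663). Control points (SVG): P0=(45.932,53.549), P1=(17.975,47.186), P2=(83.253,79.100), P3=(75.915,88.364); sampled at t=k/8. Machine vertices: (45.932,101.411) → (39.495,102.122) → (39.854,99.958) → (45.068,95.634) → (53.191,89.864) → (62.281,83.361) → (70.394,76.839) → (75.587,71.013) → (75.915,66.596). Open path.

**Shape 2** — `<polyline>` open polyline, stroke `#000000` → cut (S964, F1260). Machine vertices: (155.348,78.605) → (94.351,99.684) → (110.483,22.731) → (19.339,73.660). Open path.

**Shape 3** — `<path>` rectangle, stroke `#000000` → cut (S964, F1260). Machine vertices: (14.577,78.000) → (72.340,78.000) → (72.340,59.231) → (14.577,59.231) → (14.577,78.000). Closed: final G1 returns to the first vertex.

**Shape 4** — `<rect>` rectangle, stroke `#ff8800` → engrave (S184, F3663). Machine vertices: (58.343,145.904) → (79.216,145.904) → (79.216,121.655) → (58.343,121.655) → (58.343,145.904). Closed: final G1 returns to the first vertex.

G21
G90
G0 X45.932 Y101.411
M4 S184
G1 X39.495 Y102.122 F3663
G1 X39.854 Y99.958
G1 X45.068 Y95.634
G1 X53.191 Y89.864
G1 X62.281 Y83.361
G1 X70.394 Y76.839
G1 X75.587 Y71.013
G1 X75.915 Y66.596
M5
G0 X155.348 Y78.605
M4 S964
G1 X94.351 Y99.684 F1260
G1 X110.483 Y22.731
G1 X19.339 Y73.660
M5
G0 X14.577 Y78.000
M4 S964
G1 X72.340 Y78.000 F1260
G1 X72.340 Y59.231
G1 X14.577 Y59.231
G1 X14.577 Y78.000
M5
G0 X58.343 Y145.904
M4 S184
G1 X79.216 Y145.904 F3663
G1 X79.216 Y121.655
G1 X58.343 Y121.655
G1 X58.343 Y145.904
M5
G0 X0.000 Y0.000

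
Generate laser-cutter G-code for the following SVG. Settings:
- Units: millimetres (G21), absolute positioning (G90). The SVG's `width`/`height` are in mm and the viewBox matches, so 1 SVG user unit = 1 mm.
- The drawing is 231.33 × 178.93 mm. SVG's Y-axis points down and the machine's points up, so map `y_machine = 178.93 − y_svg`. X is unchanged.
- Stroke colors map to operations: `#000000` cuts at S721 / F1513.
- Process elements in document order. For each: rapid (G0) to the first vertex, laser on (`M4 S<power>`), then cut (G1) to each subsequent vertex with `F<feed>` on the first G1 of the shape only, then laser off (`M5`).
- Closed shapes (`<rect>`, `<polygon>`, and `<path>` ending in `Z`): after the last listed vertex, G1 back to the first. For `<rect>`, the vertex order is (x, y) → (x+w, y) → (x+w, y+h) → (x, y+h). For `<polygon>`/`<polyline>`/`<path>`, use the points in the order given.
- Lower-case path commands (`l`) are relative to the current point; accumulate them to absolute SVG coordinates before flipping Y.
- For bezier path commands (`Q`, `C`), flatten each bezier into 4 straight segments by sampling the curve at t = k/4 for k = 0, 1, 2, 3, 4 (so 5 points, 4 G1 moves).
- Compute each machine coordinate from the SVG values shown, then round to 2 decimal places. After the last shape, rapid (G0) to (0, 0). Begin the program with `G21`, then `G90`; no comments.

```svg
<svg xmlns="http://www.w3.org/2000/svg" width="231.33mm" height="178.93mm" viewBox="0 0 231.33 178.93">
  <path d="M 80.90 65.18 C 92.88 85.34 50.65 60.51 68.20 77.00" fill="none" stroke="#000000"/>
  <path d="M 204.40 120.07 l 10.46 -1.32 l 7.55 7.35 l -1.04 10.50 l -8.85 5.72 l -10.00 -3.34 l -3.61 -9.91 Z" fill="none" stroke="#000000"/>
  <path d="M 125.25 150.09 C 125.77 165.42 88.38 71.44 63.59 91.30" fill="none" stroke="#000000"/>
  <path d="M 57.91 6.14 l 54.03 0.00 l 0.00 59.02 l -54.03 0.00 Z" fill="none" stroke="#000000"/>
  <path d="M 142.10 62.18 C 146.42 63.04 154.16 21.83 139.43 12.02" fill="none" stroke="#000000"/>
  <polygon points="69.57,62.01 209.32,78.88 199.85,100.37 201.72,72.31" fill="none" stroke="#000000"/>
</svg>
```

1 u = 1 mm; y_m = 178.93 − y.

[1] `<path>` cubic bezier, #000000→cut S721 F1513: (80.90,113.75) → (81.50,105.72) → (72.46,106.46) → (64.47,107.90) → (68.20,101.93)

[2] `<path>` regular polygon, #000000→cut S721 F1513: (204.40,58.86) → (214.86,60.18) → (222.41,52.83) → (221.37,42.33) → (212.52,36.61) → (202.52,39.95) → (198.91,49.86) → (204.40,58.86) (closed)

[3] `<path>` cubic bezier, #000000→cut S721 F1513: (125.25,28.84) → (119.32,34.35) → (103.91,59.93) → (83.76,84.67) → (63.59,87.63)

[4] `<path>` rectangle, #000000→cut S721 F1513: (57.91,172.79) → (111.94,172.79) → (111.94,113.77) → (57.91,113.77) → (57.91,172.79) (closed)

[5] `<path>` cubic bezier, #000000→cut S721 F1513: (142.10,116.75) → (145.58,122.85) → (147.91,137.83) → (146.67,154.81) → (139.43,166.91)

[6] `<polygon>` closed polygon, #000000→cut S721 F1513: (69.57,116.92) → (209.32,100.05) → (199.85,78.56) → (201.72,106.62) → (69.57,116.92) (closed)

G21
G90
G0 X80.90 Y113.75
M4 S721
G1 X81.50 Y105.72 F1513
G1 X72.46 Y106.46
G1 X64.47 Y107.90
G1 X68.20 Y101.93
M5
G0 X204.40 Y58.86
M4 S721
G1 X214.86 Y60.18 F1513
G1 X222.41 Y52.83
G1 X221.37 Y42.33
G1 X212.52 Y36.61
G1 X202.52 Y39.95
G1 X198.91 Y49.86
G1 X204.40 Y58.86
M5
G0 X125.25 Y28.84
M4 S721
G1 X119.32 Y34.35 F1513
G1 X103.91 Y59.93
G1 X83.76 Y84.67
G1 X63.59 Y87.63
M5
G0 X57.91 Y172.79
M4 S721
G1 X111.94 Y172.79 F1513
G1 X111.94 Y113.77
G1 X57.91 Y113.77
G1 X57.91 Y172.79
M5
G0 X142.10 Y116.75
M4 S721
G1 X145.58 Y122.85 F1513
G1 X147.91 Y137.83
G1 X146.67 Y154.81
G1 X139.43 Y166.91
M5
G0 X69.57 Y116.92
M4 S721
G1 X209.32 Y100.05 F1513
G1 X199.85 Y78.56
G1 X201.72 Y106.62
G1 X69.57 Y116.92
M5
G0 X0.00 Y0.00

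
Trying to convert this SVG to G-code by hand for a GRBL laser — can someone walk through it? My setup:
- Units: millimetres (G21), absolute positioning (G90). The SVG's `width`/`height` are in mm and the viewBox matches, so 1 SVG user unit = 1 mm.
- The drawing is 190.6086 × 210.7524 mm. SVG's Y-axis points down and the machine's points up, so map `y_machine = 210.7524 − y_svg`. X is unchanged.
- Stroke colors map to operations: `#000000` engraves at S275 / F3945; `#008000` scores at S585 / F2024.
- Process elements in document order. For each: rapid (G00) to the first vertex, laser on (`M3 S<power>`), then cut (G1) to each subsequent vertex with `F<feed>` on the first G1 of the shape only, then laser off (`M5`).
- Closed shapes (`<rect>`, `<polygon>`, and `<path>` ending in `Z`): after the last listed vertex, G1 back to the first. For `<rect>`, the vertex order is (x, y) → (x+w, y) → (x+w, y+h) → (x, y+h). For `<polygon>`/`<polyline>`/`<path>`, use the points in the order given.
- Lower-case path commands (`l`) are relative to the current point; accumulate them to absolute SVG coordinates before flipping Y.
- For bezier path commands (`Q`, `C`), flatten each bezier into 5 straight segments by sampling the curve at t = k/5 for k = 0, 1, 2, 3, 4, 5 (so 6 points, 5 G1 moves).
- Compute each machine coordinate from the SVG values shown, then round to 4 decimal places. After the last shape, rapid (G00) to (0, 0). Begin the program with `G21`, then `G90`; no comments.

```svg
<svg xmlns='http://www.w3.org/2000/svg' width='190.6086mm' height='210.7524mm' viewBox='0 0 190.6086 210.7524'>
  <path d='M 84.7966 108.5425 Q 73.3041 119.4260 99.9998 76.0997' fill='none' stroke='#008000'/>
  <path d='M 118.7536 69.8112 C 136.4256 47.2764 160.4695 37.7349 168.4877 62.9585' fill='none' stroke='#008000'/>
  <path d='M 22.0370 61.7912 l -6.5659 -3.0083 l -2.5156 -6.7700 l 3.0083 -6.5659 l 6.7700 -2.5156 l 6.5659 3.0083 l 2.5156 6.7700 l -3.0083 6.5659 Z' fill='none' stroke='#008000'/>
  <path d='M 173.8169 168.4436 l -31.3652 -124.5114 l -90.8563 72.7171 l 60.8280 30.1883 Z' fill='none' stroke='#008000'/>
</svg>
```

1 u = 1 mm; y_m = 210.7524 − y.

[1] `<path>` quadratic bezier, #008000→score S585 F2024: (84.7966,102.2099) → (81.7271,100.0249) → (81.7127,102.1767) → (84.7534,108.6652) → (90.8490,119.4906) → (99.9998,134.6527)

[2] `<path>` cubic bezier, #008000→score S585 F2024: (118.7536,140.9412) → (129.9422,152.7287) → (141.5851,160.3528) → (152.6070,162.7684) → (161.9329,158.9304) → (168.4877,147.7939)

[3] `<path>` regular polygon, #008000→score S585 F2024: (22.0370,148.9612) → (15.4711,151.9695) → (12.9555,158.7395) → (15.9638,165.3054) → (22.7338,167.8210) → (29.2997,164.8127) → (31.8153,158.0427) → (28.8070,151.4768) → (22.0370,148.9612) (closed)

[4] `<path>` closed polygon, #008000→score S585 F2024: (173.8169,42.3088) → (142.4517,166.8202) → (51.5954,94.1031) → (112.4234,63.9148) → (173.8169,42.3088) (closed)

G21
G90
G00 X84.7966 Y102.2099
M3 S585
G1 X81.7271 Y100.0249 F2024
G1 X81.7127 Y102.1767
G1 X84.7534 Y108.6652
G1 X90.8490 Y119.4906
G1 X99.9998 Y134.6527
M5
G00 X118.7536 Y140.9412
M3 S585
G1 X129.9422 Y152.7287 F2024
G1 X141.5851 Y160.3528
G1 X152.6070 Y162.7684
G1 X161.9329 Y158.9304
G1 X168.4877 Y147.7939
M5
G00 X22.0370 Y148.9612
M3 S585
G1 X15.4711 Y151.9695 F2024
G1 X12.9555 Y158.7395
G1 X15.9638 Y165.3054
G1 X22.7338 Y167.8210
G1 X29.2997 Y164.8127
G1 X31.8153 Y158.0427
G1 X28.8070 Y151.4768
G1 X22.0370 Y148.9612
M5
G00 X173.8169 Y42.3088
M3 S585
G1 X142.4517 Y166.8202 F2024
G1 X51.5954 Y94.1031
G1 X112.4234 Y63.9148
G1 X173.8169 Y42.3088
M5
G00 X0.0000 Y0.0000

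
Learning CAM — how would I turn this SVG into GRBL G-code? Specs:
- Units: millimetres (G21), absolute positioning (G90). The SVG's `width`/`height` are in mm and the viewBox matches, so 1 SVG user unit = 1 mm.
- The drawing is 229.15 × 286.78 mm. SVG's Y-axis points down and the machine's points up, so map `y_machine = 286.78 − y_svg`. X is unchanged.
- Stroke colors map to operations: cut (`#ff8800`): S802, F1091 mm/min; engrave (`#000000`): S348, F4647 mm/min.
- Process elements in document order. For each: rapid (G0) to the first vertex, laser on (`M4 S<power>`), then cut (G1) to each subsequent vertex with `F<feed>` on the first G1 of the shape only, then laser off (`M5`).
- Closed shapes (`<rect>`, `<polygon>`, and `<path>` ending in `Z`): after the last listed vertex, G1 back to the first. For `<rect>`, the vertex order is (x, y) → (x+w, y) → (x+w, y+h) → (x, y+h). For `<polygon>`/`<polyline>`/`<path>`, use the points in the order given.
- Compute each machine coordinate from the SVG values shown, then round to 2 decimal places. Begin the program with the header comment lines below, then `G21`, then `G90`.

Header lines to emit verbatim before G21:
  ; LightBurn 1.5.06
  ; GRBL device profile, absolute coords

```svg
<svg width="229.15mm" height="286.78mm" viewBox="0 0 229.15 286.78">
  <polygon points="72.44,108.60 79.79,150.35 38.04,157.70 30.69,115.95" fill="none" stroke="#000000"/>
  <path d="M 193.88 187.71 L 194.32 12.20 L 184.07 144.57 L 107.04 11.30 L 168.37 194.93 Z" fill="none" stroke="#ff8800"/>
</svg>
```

viewBox `0 0 229.15 286.78` with mm width/height → 1 unit = 1 mm. Flip: y_m = 286.78 − y_svg.

**Shape 1** — `<polygon>` regular polygon, stroke `#000000` → engrave (S348, F4647). Machine vertices: (72.44,178.18) → (79.79,136.43) → (38.04,129.08) → (30.69,170.83) → (72.44,178.18). Closed: final G1 returns to the first vertex.

**Shape 2** — `<path>` closed polygon, stroke `#ff8800` → cut (S802, F1091). Machine vertices: (193.88,99.07) → (194.32,274.58) → (184.07,142.21) → (107.04,275.48) → (168.37,91.85) → (193.88,99.07). Closed: final G1 returns to the first vertex.

; LightBurn 1.5.06
; GRBL device profile, absolute coords
G21
G90
G0 X72.44 Y178.18
M4 S348
G1 X79.79 Y136.43 F4647
G1 X38.04 Y129.08
G1 X30.69 Y170.83
G1 X72.44 Y178.18
M5
G0 X193.88 Y99.07
M4 S802
G1 X194.32 Y274.58 F1091
G1 X184.07 Y142.21
G1 X107.04 Y275.48
G1 X168.37 Y91.85
G1 X193.88 Y99.07
M5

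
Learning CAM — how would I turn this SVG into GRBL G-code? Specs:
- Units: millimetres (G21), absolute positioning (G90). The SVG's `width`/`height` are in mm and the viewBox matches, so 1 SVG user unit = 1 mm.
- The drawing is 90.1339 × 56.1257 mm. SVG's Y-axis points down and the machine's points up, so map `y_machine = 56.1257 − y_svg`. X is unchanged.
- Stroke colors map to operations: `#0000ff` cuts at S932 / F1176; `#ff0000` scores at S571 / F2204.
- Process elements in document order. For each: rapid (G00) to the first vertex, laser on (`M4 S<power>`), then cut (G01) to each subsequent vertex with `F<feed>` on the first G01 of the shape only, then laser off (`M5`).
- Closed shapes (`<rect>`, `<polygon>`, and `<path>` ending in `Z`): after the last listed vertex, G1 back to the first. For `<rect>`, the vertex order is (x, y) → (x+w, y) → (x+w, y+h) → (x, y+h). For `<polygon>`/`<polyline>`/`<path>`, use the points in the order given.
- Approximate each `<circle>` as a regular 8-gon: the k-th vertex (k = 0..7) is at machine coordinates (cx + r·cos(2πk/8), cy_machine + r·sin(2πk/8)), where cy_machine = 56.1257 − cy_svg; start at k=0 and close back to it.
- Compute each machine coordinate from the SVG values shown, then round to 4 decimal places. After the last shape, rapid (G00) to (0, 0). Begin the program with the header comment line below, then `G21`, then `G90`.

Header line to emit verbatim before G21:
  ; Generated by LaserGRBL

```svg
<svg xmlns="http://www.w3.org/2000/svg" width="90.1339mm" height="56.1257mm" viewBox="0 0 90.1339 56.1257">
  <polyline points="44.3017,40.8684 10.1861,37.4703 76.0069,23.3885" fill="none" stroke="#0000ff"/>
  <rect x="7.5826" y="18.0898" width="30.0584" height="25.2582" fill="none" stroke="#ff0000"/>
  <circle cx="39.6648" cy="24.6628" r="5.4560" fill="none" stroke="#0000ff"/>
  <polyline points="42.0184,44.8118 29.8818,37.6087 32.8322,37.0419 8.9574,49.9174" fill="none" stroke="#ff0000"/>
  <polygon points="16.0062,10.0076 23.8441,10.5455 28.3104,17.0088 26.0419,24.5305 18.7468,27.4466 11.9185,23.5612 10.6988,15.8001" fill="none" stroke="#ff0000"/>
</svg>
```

viewBox `0 0 90.1339 56.1257` with mm width/height → 1 unit = 1 mm. Flip: y_m = 56.1257 − y_svg.

**Shape 1** — `<polyline>` open polyline, stroke `#0000ff` → cut (S932, F1176). Machine vertices: (44.3017,15.2573) → (10.1861,18.6554) → (76.0069,32.7372). Open path.

**Shape 2** — `<rect>` rectangle, stroke `#ff0000` → score (S571, F2204). Machine vertices: (7.5826,38.0359) → (37.6410,38.0359) → (37.6410,12.7777) → (7.5826,12.7777) → (7.5826,38.0359). Closed: final G1 returns to the first vertex.

**Shape 3** — `<circle>` circle, stroke `#0000ff` → cut (S932, F1176). Machine vertices: (45.1208,31.4629) → (43.5228,35.3209) → (39.6648,36.9189) → (35.8068,35.3209) → (34.2088,31.4629) → (35.8068,27.6049) → (39.6648,26.0069) → (43.5228,27.6049) → (45.1208,31.4629). Closed: final G1 returns to the first vertex.

**Shape 4** — `<polyline>` open polyline, stroke `#ff0000` → score (S571, F2204). Machine vertices: (42.0184,11.3139) → (29.8818,18.5170) → (32.8322,19.0838) → (8.9574,6.2083). Open path.

**Shape 5** — `<polygon>` regular polygon, stroke `#ff0000` → score (S571, F2204). Machine vertices: (16.0062,46.1181) → (23.8441,45.5802) → (28.3104,39.1169) → (26.0419,31.5952) → (18.7468,28.6791) → (11.9185,32.5645) → (10.6988,40.3256) → (16.0062,46.1181). Closed: final G1 returns to the first vertex.

; Generated by LaserGRBL
G21
G90
G00 X44.3017 Y15.2573
M4 S932
G01 X10.1861 Y18.6554 F1176
G01 X76.0069 Y32.7372
M5
G00 X7.5826 Y38.0359
M4 S571
G01 X37.6410 Y38.0359 F2204
G01 X37.6410 Y12.7777
G01 X7.5826 Y12.7777
G01 X7.5826 Y38.0359
M5
G00 X45.1208 Y31.4629
M4 S932
G01 X43.5228 Y35.3209 F1176
G01 X39.6648 Y36.9189
G01 X35.8068 Y35.3209
G01 X34.2088 Y31.4629
G01 X35.8068 Y27.6049
G01 X39.6648 Y26.0069
G01 X43.5228 Y27.6049
G01 X45.1208 Y31.4629
M5
G00 X42.0184 Y11.3139
M4 S571
G01 X29.8818 Y18.5170 F2204
G01 X32.8322 Y19.0838
G01 X8.9574 Y6.2083
M5
G00 X16.0062 Y46.1181
M4 S571
G01 X23.8441 Y45.5802 F2204
G01 X28.3104 Y39.1169
G01 X26.0419 Y31.5952
G01 X18.7468 Y28.6791
G01 X11.9185 Y32.5645
G01 X10.6988 Y40.3256
G01 X16.0062 Y46.1181
M5
G00 X0.0000 Y0.0000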